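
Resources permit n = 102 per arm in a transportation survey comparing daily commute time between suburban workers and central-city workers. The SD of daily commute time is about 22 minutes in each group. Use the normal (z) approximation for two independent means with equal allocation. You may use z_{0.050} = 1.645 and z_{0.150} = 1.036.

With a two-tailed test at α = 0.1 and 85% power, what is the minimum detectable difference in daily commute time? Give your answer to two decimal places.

δ = (z_{α/2} + z_β) · √((σ₁²+σ₂²)/n)
  = (1.645 + 1.036) · √(968/102)
  = 2.681 · √9.4902
  = 2.681 · 3.0806
  = 8.2591

Minimum detectable difference ≈ 8.26 minutes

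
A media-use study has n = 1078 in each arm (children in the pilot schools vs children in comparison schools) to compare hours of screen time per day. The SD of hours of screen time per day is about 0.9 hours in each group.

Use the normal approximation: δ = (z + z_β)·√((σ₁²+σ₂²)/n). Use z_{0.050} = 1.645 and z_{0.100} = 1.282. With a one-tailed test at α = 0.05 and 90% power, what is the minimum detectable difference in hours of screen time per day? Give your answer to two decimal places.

Minimum detectable difference ≈ 0.11 hours

δ = (z_α + z_β) · √((σ₁²+σ₂²)/n)
  = (1.645 + 1.282) · √(1.62/1078)
  = 2.927 · √0.0015
  = 2.927 · 0.0388
  = 0.1135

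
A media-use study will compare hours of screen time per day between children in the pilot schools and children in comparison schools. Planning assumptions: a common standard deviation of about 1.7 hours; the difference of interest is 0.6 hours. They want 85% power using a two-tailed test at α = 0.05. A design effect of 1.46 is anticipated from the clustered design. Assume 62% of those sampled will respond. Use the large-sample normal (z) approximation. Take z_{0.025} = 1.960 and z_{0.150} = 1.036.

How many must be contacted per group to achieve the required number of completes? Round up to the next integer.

n = (z_{α/2} + z_β)² · (σ₁² + σ₂²) / δ²
  = (1.960 + 1.036)² · (2·1.7² = 5.78) / 0.6²
  = 8.9760 · 5.78 / 0.36
  = 144.11
Design effect: 1.46 × 144.11 = 210.41.
Adjust for 62% response: 210.41 / 0.62 = 339.37.
Round up → n = 340 per group.

n = 340 per group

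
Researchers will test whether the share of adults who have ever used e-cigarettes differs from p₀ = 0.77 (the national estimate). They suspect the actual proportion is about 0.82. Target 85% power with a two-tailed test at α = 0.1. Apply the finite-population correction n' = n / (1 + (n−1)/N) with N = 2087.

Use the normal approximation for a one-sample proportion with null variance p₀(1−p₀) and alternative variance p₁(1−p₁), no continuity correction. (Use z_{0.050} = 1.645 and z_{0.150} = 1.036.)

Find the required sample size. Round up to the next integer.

n = 388

n = [z_{α/2}·√(p₀q₀) + z_β·√(p₁q₁)]² / (p₁ − p₀)²
  = [1.645·√(0.77·0.23) + 1.036·√(0.82·0.18)]² / (0.05)²
  = [1.645·0.4208 + 1.036·0.3842]² / 0.0025
  = [1.0903]² / 0.0025
  = 475.49
Finite-population correction (N = 2087): 475.49 / (1 + (475.49 − 1)/2087) = 387.41.
Round up → n = 388.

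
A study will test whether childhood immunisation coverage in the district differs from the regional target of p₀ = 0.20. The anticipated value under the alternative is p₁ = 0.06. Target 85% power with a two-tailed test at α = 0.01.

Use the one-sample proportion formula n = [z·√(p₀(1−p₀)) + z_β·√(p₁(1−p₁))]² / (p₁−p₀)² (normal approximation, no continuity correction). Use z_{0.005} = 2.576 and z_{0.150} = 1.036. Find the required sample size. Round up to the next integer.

n = [z_{α/2}·√(p₀q₀) + z_β·√(p₁q₁)]² / (p₁ − p₀)²
  = [2.576·√(0.20·0.80) + 1.036·√(0.06·0.94)]² / (-0.14)²
  = [2.576·0.4000 + 1.036·0.2375]² / 0.0196
  = [1.2764]² / 0.0196
  = 83.13
Round up → n = 84.

n = 84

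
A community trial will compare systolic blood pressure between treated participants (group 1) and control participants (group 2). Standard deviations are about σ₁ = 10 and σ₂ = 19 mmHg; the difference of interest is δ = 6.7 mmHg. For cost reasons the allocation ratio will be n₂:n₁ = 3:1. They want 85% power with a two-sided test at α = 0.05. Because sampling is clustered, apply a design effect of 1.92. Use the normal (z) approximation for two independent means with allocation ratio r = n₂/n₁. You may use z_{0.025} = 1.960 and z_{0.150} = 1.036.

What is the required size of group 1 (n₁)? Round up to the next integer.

n₁ = (z_{α/2} + z_β)² · (σ₁² + σ₂²/r) / δ²
   = (1.960 + 1.036)² · (10² + 19²/3) / 6.7²
   = 8.9760 · (100 + 120.3333) / 44.89
   = 8.9760 · 220.3333 / 44.89
   = 44.06
Design effect: 1.92 × 44.06 = 84.59.
Round up → n₁ = 85; n₂ = r·n₁ = 3 × 85 = 255.

n₁ = 85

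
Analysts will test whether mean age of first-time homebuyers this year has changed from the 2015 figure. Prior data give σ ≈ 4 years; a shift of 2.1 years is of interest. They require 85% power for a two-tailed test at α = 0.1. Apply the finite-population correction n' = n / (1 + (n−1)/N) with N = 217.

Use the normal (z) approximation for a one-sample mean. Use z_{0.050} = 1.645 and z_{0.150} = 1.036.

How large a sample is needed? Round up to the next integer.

n = (z_{α/2} + z_β)² · σ² / δ²
  = (1.645 + 1.036)² · 4² / 2.1²
  = 7.1878 · 16 / 4.41
  = 26.08
Finite-population correction (N = 217): 26.08 / (1 + (26.08 − 1)/217) = 23.38.
Round up → n = 24.

n = 24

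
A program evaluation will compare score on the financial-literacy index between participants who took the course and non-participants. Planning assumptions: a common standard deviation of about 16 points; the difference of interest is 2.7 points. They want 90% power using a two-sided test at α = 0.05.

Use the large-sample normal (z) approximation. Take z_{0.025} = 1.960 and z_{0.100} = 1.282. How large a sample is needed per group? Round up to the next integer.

n = (z_{α/2} + z_β)² · (σ₁² + σ₂²) / δ²
  = (1.960 + 1.282)² · (2·16² = 512) / 2.7²
  = 10.5106 · 512 / 7.29
  = 738.19
Round up → n = 739 per group.

n = 739 per group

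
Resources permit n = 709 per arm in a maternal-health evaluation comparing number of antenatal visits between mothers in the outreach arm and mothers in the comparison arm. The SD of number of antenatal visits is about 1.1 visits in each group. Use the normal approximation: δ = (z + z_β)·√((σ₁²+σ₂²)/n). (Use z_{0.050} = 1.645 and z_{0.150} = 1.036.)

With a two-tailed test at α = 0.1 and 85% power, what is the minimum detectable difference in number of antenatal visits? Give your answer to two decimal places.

Minimum detectable difference ≈ 0.16 visits

δ = (z_{α/2} + z_β) · √((σ₁²+σ₂²)/n)
  = (1.645 + 1.036) · √(2.42/709)
  = 2.681 · √0.00341
  = 2.681 · 0.0584
  = 0.1566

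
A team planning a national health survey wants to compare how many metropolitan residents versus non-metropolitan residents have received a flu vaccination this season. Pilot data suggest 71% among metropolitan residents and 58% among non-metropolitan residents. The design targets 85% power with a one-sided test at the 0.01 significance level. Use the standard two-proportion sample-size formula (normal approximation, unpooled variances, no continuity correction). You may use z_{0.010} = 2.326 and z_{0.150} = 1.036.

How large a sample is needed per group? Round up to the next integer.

n = 301 per group

n = (z_α + z_β)² · [p₁(1−p₁) + p₂(1−p₂)] / (p₁ − p₂)²
  = (2.326 + 1.036)² · (0.71·0.29 + 0.58·0.42) / (0.13)²
  = (3.362)² · (0.2059 + 0.2436) / 0.0169
  = 11.3030 · 0.4495 / 0.0169
  = 300.63
Round up → n = 301 per group.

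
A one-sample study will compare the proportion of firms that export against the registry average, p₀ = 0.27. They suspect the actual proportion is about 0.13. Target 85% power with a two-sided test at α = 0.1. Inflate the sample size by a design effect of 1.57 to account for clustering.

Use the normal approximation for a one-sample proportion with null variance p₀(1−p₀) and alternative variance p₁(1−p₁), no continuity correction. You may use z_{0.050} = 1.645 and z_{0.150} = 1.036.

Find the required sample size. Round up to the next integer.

n = [z_{α/2}·√(p₀q₀) + z_β·√(p₁q₁)]² / (p₁ − p₀)²
  = [1.645·√(0.27·0.73) + 1.036·√(0.13·0.87)]² / (-0.14)²
  = [1.645·0.4440 + 1.036·0.3363]² / 0.0196
  = [1.0787]² / 0.0196
  = 59.37
Design effect: 1.57 × 59.37 = 93.21.
Round up → n = 94.

n = 94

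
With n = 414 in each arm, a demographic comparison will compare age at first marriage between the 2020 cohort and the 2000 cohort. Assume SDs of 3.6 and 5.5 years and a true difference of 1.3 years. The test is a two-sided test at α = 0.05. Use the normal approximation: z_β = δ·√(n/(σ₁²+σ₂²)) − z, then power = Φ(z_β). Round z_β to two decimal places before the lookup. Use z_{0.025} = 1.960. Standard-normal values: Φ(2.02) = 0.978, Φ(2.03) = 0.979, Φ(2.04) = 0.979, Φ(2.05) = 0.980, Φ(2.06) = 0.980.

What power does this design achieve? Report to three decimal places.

Power ≈ 0.980

z_β = δ·√(n/(σ₁²+σ₂²)) − z_{α/2}
    = 1.3 · √(414/43.21) − 1.960
    = 1.3 · 3.09534 − 1.960
    = 4.0239 − 1.960 = 2.0639 → 2.06
Power = Φ(2.06) = 0.980.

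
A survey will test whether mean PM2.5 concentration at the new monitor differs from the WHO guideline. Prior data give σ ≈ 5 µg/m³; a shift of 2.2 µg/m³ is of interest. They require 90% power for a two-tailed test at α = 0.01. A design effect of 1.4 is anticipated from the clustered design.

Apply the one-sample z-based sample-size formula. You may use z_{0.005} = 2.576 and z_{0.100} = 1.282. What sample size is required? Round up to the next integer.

n = 108

n = (z_{α/2} + z_β)² · σ² / δ²
  = (2.576 + 1.282)² · 5² / 2.2²
  = 14.8842 · 25 / 4.84
  = 76.88
Design effect: 1.4 × 76.88 = 107.63.
Round up → n = 108.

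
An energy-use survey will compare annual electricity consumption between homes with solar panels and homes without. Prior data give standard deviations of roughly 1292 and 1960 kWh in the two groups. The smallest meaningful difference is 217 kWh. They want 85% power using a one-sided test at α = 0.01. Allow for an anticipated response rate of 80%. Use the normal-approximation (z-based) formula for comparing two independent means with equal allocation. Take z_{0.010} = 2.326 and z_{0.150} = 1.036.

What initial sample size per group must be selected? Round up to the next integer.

n = 1654 per group

n = (z_α + z_β)² · (σ₁² + σ₂²) / δ²
  = (2.326 + 1.036)² · (1292² + 1960² = 5510864) / 217²
  = 11.3030 · 5510864 / 47089
  = 1322.80
Adjust for 80% response: 1322.80 / 0.80 = 1653.51.
Round up → n = 1654 per group.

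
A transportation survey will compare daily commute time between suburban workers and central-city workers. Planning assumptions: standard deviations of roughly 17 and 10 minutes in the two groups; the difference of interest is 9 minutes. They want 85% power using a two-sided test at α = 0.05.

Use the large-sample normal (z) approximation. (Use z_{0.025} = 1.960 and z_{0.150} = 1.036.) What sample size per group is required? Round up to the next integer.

n = 44 per group

n = (z_{α/2} + z_β)² · (σ₁² + σ₂²) / δ²
  = (1.960 + 1.036)² · (17² + 10² = 389) / 9²
  = 8.9760 · 389 / 81
  = 43.11
Round up → n = 44 per group.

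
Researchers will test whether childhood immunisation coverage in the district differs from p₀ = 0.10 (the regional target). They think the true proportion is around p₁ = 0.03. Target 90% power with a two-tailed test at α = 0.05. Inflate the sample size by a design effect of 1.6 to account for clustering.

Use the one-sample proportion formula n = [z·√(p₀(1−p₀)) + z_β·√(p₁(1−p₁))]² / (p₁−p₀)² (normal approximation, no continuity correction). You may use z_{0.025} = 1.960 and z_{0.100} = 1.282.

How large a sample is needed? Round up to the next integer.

n = [z_{α/2}·√(p₀q₀) + z_β·√(p₁q₁)]² / (p₁ − p₀)²
  = [1.960·√(0.10·0.90) + 1.282·√(0.03·0.97)]² / (-0.07)²
  = [1.960·0.3000 + 1.282·0.1706]² / 0.0049
  = [0.8067]² / 0.0049
  = 132.81
Design effect: 1.6 × 132.81 = 212.49.
Round up → n = 213.

n = 213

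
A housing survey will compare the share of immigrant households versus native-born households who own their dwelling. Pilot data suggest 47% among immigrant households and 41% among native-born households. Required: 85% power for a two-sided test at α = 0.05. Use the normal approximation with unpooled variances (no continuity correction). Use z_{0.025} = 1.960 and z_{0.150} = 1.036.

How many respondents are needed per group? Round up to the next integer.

n = 1225 per group

n = (z_{α/2} + z_β)² · [p₁(1−p₁) + p₂(1−p₂)] / (p₁ − p₂)²
  = (1.960 + 1.036)² · (0.47·0.53 + 0.41·0.59) / (0.06)²
  = (2.996)² · (0.2491 + 0.2419) / 0.0036
  = 8.9760 · 0.4910 / 0.0036
  = 1224.23
Round up → n = 1225 per group.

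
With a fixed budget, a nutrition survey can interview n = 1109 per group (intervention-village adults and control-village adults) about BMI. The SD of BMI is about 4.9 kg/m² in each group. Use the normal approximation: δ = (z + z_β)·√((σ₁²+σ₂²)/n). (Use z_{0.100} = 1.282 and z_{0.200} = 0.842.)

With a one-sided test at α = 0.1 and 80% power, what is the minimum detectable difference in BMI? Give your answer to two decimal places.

Minimum detectable difference ≈ 0.44 kg/m²

δ = (z_α + z_β) · √((σ₁²+σ₂²)/n)
  = (1.282 + 0.842) · √(48.02/1109)
  = 2.124 · √0.0433
  = 2.124 · 0.2081
  = 0.4420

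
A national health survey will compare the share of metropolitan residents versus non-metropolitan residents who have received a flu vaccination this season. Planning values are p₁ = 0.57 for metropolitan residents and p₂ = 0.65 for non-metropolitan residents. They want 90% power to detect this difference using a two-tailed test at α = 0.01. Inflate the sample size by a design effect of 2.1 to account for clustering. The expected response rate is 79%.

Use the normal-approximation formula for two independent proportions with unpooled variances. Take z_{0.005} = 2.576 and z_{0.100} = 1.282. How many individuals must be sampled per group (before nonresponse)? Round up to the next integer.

n = 2922 per group

n = (z_{α/2} + z_β)² · [p₁(1−p₁) + p₂(1−p₂)] / (p₁ − p₂)²
  = (2.576 + 1.282)² · (0.57·0.43 + 0.65·0.35) / (-0.08)²
  = (3.858)² · (0.2451 + 0.2275) / 0.0064
  = 14.8842 · 0.4726 / 0.0064
  = 1099.10
Design effect: 2.1 × 1099.10 = 2308.12.
Adjust for 79% response: 2308.12 / 0.79 = 2921.66.
Round up → n = 2922 per group.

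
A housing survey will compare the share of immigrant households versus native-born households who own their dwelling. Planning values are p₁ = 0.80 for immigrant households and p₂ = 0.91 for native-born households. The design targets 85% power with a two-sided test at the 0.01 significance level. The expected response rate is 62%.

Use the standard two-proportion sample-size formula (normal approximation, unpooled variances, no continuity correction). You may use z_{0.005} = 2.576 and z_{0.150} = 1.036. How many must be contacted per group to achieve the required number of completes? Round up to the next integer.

n = 421 per group

n = (z_{α/2} + z_β)² · [p₁(1−p₁) + p₂(1−p₂)] / (p₁ − p₂)²
  = (2.576 + 1.036)² · (0.80·0.20 + 0.91·0.09) / (-0.11)²
  = (3.612)² · (0.1600 + 0.0819) / 0.0121
  = 13.0465 · 0.2419 / 0.0121
  = 260.82
Adjust for 62% response: 260.82 / 0.62 = 420.68.
Round up → n = 421 per group.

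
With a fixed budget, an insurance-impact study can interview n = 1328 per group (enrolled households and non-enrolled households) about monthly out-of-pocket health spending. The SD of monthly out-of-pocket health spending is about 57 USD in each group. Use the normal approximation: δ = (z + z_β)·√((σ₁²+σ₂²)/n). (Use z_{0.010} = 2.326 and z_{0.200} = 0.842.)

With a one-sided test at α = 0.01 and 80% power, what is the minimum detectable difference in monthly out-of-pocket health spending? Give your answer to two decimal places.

δ = (z_α + z_β) · √((σ₁²+σ₂²)/n)
  = (2.326 + 0.842) · √(6498/1328)
  = 3.168 · √4.8931
  = 3.168 · 2.2120
  = 7.0077

Minimum detectable difference ≈ 7.01 USD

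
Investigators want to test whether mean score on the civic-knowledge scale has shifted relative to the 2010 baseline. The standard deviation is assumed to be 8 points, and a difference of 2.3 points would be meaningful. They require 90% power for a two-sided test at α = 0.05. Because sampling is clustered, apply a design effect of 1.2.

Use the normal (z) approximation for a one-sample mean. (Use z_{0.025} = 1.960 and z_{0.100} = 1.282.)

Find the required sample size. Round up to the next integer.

n = 153

n = (z_{α/2} + z_β)² · σ² / δ²
  = (1.960 + 1.282)² · 8² / 2.3²
  = 10.5106 · 64 / 5.29
  = 127.16
Design effect: 1.2 × 127.16 = 152.59.
Round up → n = 153.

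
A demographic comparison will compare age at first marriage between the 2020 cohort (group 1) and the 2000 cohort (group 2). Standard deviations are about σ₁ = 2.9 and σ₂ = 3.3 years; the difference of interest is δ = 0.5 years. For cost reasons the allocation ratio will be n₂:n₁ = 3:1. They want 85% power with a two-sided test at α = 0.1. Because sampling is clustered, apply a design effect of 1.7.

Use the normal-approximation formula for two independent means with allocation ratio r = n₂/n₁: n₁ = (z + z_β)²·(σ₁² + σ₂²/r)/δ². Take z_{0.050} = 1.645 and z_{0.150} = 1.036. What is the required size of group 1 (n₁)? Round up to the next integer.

n₁ = 589

n₁ = (z_{α/2} + z_β)² · (σ₁² + σ₂²/r) / δ²
   = (1.645 + 1.036)² · (2.9² + 3.3²/3) / 0.5²
   = 7.1878 · (8.41 + 3.63) / 0.25
   = 7.1878 · 12.04 / 0.25
   = 346.16
Design effect: 1.7 × 346.16 = 588.48.
Round up → n₁ = 589; n₂ = r·n₁ = 3 × 589 = 1767.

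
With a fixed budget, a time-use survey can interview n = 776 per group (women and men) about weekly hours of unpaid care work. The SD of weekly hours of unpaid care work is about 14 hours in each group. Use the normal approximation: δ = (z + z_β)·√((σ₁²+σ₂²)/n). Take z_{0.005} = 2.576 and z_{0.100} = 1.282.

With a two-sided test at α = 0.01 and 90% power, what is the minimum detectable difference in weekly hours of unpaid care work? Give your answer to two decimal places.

Minimum detectable difference ≈ 2.74 hours

δ = (z_{α/2} + z_β) · √((σ₁²+σ₂²)/n)
  = (2.576 + 1.282) · √(392/776)
  = 3.858 · √0.50515
  = 3.858 · 0.7107
  = 2.7420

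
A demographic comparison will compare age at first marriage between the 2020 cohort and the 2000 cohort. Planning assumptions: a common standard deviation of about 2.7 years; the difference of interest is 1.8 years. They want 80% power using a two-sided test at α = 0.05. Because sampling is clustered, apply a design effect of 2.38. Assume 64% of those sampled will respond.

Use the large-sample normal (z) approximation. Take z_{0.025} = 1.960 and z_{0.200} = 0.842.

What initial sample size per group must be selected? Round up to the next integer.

n = (z_{α/2} + z_β)² · (σ₁² + σ₂²) / δ²
  = (1.960 + 0.842)² · (2·2.7² = 14.58) / 1.8²
  = 7.8512 · 14.58 / 3.24
  = 35.33
Design effect: 2.38 × 35.33 = 84.09.
Adjust for 64% response: 84.09 / 0.64 = 131.38.
Round up → n = 132 per group.

n = 132 per group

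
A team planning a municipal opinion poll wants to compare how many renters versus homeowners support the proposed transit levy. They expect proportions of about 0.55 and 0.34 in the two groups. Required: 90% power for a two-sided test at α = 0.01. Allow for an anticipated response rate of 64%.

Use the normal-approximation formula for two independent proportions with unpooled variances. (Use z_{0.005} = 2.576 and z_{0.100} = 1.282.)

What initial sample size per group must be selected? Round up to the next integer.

n = (z_{α/2} + z_β)² · [p₁(1−p₁) + p₂(1−p₂)] / (p₁ − p₂)²
  = (2.576 + 1.282)² · (0.55·0.45 + 0.34·0.66) / (0.21)²
  = (3.858)² · (0.2475 + 0.2244) / 0.0441
  = 14.8842 · 0.4719 / 0.0441
  = 159.27
Adjust for 64% response: 159.27 / 0.64 = 248.86.
Round up → n = 249 per group.

n = 249 per group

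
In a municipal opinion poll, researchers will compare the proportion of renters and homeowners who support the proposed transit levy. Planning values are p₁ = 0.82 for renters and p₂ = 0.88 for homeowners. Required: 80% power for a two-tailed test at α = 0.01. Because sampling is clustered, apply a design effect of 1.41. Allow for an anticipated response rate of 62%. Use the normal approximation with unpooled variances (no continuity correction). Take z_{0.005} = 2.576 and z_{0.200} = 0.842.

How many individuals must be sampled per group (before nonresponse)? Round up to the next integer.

n = 1869 per group

n = (z_{α/2} + z_β)² · [p₁(1−p₁) + p₂(1−p₂)] / (p₁ − p₂)²
  = (2.576 + 0.842)² · (0.82·0.18 + 0.88·0.12) / (-0.06)²
  = (3.418)² · (0.1476 + 0.1056) / 0.0036
  = 11.6827 · 0.2532 / 0.0036
  = 821.68
Design effect: 1.41 × 821.68 = 1158.58.
Adjust for 62% response: 1158.58 / 0.62 = 1868.67.
Round up → n = 1869 per group.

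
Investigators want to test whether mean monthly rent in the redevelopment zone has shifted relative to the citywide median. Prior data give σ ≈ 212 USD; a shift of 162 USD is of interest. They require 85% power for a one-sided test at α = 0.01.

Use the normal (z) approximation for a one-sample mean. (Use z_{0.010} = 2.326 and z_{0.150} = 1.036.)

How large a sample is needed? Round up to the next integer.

n = (z_α + z_β)² · σ² / δ²
  = (2.326 + 1.036)² · 212² / 162²
  = 11.3030 · 44944 / 26244
  = 19.36
Round up → n = 20.

n = 20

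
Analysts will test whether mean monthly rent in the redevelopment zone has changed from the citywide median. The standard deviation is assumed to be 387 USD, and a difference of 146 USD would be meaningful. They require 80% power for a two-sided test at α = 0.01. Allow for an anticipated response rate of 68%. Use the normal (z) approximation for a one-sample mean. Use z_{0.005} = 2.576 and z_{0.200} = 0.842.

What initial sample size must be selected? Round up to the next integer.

n = 121

n = (z_{α/2} + z_β)² · σ² / δ²
  = (2.576 + 0.842)² · 387² / 146²
  = 11.6827 · 149769 / 21316
  = 82.08
Adjust for 68% response: 82.08 / 0.68 = 120.71.
Round up → n = 121.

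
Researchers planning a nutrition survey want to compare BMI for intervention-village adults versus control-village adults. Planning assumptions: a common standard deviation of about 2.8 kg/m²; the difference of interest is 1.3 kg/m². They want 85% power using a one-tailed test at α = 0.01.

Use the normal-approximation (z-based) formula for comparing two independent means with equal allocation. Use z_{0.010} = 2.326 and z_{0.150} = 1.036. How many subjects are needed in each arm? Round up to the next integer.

n = 105 per group

n = (z_α + z_β)² · (σ₁² + σ₂²) / δ²
  = (2.326 + 1.036)² · (2·2.8² = 15.68) / 1.3²
  = 11.3030 · 15.68 / 1.69
  = 104.87
Round up → n = 105 per group.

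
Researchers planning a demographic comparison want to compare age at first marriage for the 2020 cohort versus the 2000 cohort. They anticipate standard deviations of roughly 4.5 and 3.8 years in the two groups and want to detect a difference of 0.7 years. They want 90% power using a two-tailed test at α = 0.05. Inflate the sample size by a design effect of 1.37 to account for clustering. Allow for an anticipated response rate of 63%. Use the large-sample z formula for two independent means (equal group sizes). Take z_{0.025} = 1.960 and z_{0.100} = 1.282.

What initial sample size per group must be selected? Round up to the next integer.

n = (z_{α/2} + z_β)² · (σ₁² + σ₂²) / δ²
  = (1.960 + 1.282)² · (4.5² + 3.8² = 34.69) / 0.7²
  = 10.5106 · 34.69 / 0.49
  = 744.11
Design effect: 1.37 × 744.11 = 1019.42.
Adjust for 63% response: 1019.42 / 0.63 = 1618.13.
Round up → n = 1619 per group.

n = 1619 per group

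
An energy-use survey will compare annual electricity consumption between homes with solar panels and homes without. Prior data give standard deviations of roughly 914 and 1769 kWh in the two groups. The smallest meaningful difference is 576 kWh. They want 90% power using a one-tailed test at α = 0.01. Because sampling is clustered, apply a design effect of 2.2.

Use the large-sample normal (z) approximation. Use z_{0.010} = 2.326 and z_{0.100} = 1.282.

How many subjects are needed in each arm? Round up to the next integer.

n = 343 per group

n = (z_α + z_β)² · (σ₁² + σ₂²) / δ²
  = (2.326 + 1.282)² · (914² + 1769² = 3964757) / 576²
  = 13.0177 · 3964757 / 331776
  = 155.56
Design effect: 2.2 × 155.56 = 342.24.
Round up → n = 343 per group.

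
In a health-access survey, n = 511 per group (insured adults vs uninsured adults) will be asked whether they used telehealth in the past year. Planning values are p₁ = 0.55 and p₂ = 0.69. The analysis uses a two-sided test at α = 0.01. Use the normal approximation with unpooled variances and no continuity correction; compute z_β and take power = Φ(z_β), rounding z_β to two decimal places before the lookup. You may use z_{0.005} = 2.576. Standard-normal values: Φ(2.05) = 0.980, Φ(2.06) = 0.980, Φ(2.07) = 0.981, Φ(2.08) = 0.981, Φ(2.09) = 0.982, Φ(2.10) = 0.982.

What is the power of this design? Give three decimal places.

Power ≈ 0.981

z_β = |p₁−p₂|·√(n/[p₁q₁+p₂q₂]) − z_{α/2}
    = 0.14 · √(511/0.4614) − 2.576
    = 0.14 · 33.2791 − 2.576
    = 4.6591 − 2.576 = 2.0831 → 2.08
Power = Φ(2.08) = 0.981.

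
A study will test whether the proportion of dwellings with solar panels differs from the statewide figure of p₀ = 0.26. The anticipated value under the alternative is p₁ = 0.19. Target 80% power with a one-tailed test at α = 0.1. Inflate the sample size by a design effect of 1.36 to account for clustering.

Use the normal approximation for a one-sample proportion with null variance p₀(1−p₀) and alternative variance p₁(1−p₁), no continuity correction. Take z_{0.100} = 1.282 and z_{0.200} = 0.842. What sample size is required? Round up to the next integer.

n = 222

n = [z_α·√(p₀q₀) + z_β·√(p₁q₁)]² / (p₁ − p₀)²
  = [1.282·√(0.26·0.74) + 0.842·√(0.19·0.81)]² / (-0.07)²
  = [1.282·0.4386 + 0.842·0.3923]² / 0.0049
  = [0.8926]² / 0.0049
  = 162.62
Design effect: 1.36 × 162.62 = 221.16.
Round up → n = 222.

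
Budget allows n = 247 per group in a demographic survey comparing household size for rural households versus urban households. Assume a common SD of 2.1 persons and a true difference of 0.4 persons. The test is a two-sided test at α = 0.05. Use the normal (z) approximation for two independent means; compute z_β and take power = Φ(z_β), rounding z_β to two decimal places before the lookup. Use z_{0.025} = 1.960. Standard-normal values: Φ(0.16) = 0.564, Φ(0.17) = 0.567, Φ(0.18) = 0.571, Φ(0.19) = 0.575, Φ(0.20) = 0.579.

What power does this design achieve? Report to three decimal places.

z_β = δ·√(n/(σ₁²+σ₂²)) − z_{α/2}
    = 0.4 · √(247/8.82) − 1.960
    = 0.4 · 5.29193 − 1.960
    = 2.1168 − 1.960 = 0.1568 → 0.16
Power = Φ(0.16) = 0.564.

Power ≈ 0.564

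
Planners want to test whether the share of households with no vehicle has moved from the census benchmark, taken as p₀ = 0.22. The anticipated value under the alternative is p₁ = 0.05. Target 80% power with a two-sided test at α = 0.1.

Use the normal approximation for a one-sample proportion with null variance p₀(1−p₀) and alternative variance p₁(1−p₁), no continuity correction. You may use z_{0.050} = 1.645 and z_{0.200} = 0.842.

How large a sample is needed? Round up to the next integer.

n = 26

n = [z_{α/2}·√(p₀q₀) + z_β·√(p₁q₁)]² / (p₁ − p₀)²
  = [1.645·√(0.22·0.78) + 0.842·√(0.05·0.95)]² / (-0.17)²
  = [1.645·0.4142 + 0.842·0.2179]² / 0.0289
  = [0.8649]² / 0.0289
  = 25.89
Round up → n = 26.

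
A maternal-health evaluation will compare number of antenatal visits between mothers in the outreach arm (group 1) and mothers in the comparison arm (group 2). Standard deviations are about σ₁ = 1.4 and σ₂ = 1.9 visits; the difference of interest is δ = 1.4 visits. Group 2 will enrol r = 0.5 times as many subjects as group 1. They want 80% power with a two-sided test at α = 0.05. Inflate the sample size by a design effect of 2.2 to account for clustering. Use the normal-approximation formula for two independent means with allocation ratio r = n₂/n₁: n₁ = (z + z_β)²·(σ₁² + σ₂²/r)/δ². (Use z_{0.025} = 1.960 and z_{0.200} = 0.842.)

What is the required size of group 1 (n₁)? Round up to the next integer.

n₁ = (z_{α/2} + z_β)² · (σ₁² + σ₂²/r) / δ²
   = (1.960 + 0.842)² · (1.4² + 1.9²/0.5) / 1.4²
   = 7.8512 · (1.96 + 7.22) / 1.96
   = 7.8512 · 9.18 / 1.96
   = 36.77
Design effect: 2.2 × 36.77 = 80.90.
Round up → n₁ = 81; n₂ = r·n₁ = 0.5 × 81 = 41.

n₁ = 81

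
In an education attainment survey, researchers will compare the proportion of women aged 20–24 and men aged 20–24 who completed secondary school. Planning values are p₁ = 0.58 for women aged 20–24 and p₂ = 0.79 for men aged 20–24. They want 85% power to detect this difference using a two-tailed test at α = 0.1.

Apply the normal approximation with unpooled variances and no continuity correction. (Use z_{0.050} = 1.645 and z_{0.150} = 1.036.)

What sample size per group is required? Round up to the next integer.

n = (z_{α/2} + z_β)² · [p₁(1−p₁) + p₂(1−p₂)] / (p₁ − p₂)²
  = (1.645 + 1.036)² · (0.58·0.42 + 0.79·0.21) / (-0.21)²
  = (2.681)² · (0.2436 + 0.1659) / 0.0441
  = 7.1878 · 0.4095 / 0.0441
  = 66.74
Round up → n = 67 per group.

n = 67 per group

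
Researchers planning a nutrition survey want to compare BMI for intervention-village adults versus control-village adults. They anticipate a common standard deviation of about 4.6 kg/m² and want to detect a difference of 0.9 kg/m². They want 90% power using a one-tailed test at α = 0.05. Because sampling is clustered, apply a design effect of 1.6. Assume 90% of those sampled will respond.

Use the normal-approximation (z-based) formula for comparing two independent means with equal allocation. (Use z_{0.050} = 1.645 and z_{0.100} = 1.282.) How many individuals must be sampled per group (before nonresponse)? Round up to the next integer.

n = 796 per group

n = (z_α + z_β)² · (σ₁² + σ₂²) / δ²
  = (1.645 + 1.282)² · (2·4.6² = 42.32) / 0.9²
  = 8.5673 · 42.32 / 0.81
  = 447.62
Design effect: 1.6 × 447.62 = 716.19.
Adjust for 90% response: 716.19 / 0.90 = 795.76.
Round up → n = 796 per group.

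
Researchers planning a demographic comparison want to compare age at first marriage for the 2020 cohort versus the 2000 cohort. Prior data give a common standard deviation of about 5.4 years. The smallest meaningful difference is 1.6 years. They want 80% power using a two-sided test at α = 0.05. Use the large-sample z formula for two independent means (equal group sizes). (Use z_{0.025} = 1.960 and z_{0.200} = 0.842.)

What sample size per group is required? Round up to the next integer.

n = (z_{α/2} + z_β)² · (σ₁² + σ₂²) / δ²
  = (1.960 + 0.842)² · (2·5.4² = 58.32) / 1.6²
  = 7.8512 · 58.32 / 2.56
  = 178.86
Round up → n = 179 per group.

n = 179 per group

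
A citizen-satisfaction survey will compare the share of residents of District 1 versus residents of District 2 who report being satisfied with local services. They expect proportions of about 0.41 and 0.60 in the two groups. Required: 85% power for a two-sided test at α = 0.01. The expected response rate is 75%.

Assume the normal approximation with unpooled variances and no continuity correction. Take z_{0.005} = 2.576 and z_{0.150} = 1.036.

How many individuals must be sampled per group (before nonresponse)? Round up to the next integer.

n = (z_{α/2} + z_β)² · [p₁(1−p₁) + p₂(1−p₂)] / (p₁ − p₂)²
  = (2.576 + 1.036)² · (0.41·0.59 + 0.60·0.40) / (-0.19)²
  = (3.612)² · (0.2419 + 0.2400) / 0.0361
  = 13.0465 · 0.4819 / 0.0361
  = 174.16
Adjust for 75% response: 174.16 / 0.75 = 232.21.
Round up → n = 233 per group.

n = 233 per group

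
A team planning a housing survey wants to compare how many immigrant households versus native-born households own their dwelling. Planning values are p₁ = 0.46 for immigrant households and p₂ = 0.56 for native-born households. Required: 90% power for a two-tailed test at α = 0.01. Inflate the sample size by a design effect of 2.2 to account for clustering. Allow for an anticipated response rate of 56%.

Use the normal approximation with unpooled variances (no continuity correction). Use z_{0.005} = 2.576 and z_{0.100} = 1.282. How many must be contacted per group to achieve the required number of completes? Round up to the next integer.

n = (z_{α/2} + z_β)² · [p₁(1−p₁) + p₂(1−p₂)] / (p₁ − p₂)²
  = (2.576 + 1.282)² · (0.46·0.54 + 0.56·0.44) / (-0.10)²
  = (3.858)² · (0.2484 + 0.2464) / 0.0100
  = 14.8842 · 0.4948 / 0.0100
  = 736.47
Design effect: 2.2 × 736.47 = 1620.23.
Adjust for 56% response: 1620.23 / 0.56 = 2893.27.
Round up → n = 2894 per group.

n = 2894 per group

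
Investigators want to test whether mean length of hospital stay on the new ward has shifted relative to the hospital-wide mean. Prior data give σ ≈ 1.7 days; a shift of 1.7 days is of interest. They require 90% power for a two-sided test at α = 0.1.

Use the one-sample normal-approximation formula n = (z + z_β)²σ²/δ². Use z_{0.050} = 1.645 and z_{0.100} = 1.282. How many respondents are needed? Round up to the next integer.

n = (z_{α/2} + z_β)² · σ² / δ²
  = (1.645 + 1.282)² · 1.7² / 1.7²
  = 8.5673 · 2.89 / 2.89
  = 8.57
Round up → n = 9.

n = 9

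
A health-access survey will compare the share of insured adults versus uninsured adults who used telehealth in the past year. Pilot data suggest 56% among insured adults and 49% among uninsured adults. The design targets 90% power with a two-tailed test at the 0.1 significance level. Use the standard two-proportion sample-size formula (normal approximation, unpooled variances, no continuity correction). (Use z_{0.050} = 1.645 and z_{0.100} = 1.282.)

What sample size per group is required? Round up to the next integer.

n = (z_{α/2} + z_β)² · [p₁(1−p₁) + p₂(1−p₂)] / (p₁ − p₂)²
  = (1.645 + 1.282)² · (0.56·0.44 + 0.49·0.51) / (0.07)²
  = (2.927)² · (0.2464 + 0.2499) / 0.0049
  = 8.5673 · 0.4963 / 0.0049
  = 867.75
Round up → n = 868 per group.

n = 868 per group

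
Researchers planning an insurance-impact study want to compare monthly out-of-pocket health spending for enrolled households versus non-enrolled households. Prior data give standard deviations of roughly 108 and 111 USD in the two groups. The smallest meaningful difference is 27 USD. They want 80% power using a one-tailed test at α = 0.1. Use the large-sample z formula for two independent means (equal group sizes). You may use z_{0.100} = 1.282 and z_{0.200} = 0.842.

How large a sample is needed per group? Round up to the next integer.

n = (z_α + z_β)² · (σ₁² + σ₂²) / δ²
  = (1.282 + 0.842)² · (108² + 111² = 23985) / 27²
  = 4.5114 · 23985 / 729
  = 148.43
Round up → n = 149 per group.

n = 149 per group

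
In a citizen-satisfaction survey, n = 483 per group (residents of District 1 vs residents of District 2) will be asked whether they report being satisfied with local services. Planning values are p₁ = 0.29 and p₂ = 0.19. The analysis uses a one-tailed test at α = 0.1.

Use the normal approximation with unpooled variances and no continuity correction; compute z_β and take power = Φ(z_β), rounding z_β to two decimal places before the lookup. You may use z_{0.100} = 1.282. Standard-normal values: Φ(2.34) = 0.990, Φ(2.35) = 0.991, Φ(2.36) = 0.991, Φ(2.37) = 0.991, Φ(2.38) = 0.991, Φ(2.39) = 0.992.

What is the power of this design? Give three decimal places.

Power ≈ 0.991

z_β = |p₁−p₂|·√(n/[p₁q₁+p₂q₂]) − z_α
    = 0.10 · √(483/0.3598) − 1.282
    = 0.10 · 36.6389 − 1.282
    = 3.6639 − 1.282 = 2.3819 → 2.38
Power = Φ(2.38) = 0.991.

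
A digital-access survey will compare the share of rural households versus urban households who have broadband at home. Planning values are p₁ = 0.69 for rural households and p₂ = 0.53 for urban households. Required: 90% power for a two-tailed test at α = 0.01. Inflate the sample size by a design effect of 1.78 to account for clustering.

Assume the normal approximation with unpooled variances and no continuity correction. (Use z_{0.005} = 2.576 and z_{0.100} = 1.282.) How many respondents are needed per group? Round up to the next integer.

n = (z_{α/2} + z_β)² · [p₁(1−p₁) + p₂(1−p₂)] / (p₁ − p₂)²
  = (2.576 + 1.282)² · (0.69·0.31 + 0.53·0.47) / (0.16)²
  = (3.858)² · (0.2139 + 0.2491) / 0.0256
  = 14.8842 · 0.4630 / 0.0256
  = 269.19
Design effect: 1.78 × 269.19 = 479.17.
Round up → n = 480 per group.

n = 480 per group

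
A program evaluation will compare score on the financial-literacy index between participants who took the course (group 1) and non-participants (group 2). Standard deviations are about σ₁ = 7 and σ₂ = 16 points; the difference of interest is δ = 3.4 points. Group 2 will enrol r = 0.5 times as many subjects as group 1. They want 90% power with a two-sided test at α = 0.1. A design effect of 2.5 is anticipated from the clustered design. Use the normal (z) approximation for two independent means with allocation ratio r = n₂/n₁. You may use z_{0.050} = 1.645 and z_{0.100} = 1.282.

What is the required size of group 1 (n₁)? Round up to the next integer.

n₁ = 1040

n₁ = (z_{α/2} + z_β)² · (σ₁² + σ₂²/r) / δ²
   = (1.645 + 1.282)² · (7² + 16²/0.5) / 3.4²
   = 8.5673 · (49 + 512) / 11.56
   = 8.5673 · 561 / 11.56
   = 415.77
Design effect: 2.5 × 415.77 = 1039.42.
Round up → n₁ = 1040; n₂ = r·n₁ = 0.5 × 1040 = 520.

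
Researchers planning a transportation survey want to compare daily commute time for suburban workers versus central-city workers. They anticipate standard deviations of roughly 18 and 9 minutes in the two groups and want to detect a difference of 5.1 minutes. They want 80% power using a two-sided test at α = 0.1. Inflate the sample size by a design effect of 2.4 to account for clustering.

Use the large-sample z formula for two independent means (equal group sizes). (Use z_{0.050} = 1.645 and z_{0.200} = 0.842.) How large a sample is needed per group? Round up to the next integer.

n = 232 per group

n = (z_{α/2} + z_β)² · (σ₁² + σ₂²) / δ²
  = (1.645 + 0.842)² · (18² + 9² = 405) / 5.1²
  = 6.1852 · 405 / 26.01
  = 96.31
Design effect: 2.4 × 96.31 = 231.14.
Round up → n = 232 per group.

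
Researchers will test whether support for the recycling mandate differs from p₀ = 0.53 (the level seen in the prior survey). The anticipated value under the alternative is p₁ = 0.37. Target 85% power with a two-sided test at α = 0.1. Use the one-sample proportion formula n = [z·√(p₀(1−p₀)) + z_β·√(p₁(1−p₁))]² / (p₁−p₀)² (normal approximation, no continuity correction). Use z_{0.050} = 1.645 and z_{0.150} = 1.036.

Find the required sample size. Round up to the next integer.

n = 69

n = [z_{α/2}·√(p₀q₀) + z_β·√(p₁q₁)]² / (p₁ − p₀)²
  = [1.645·√(0.53·0.47) + 1.036·√(0.37·0.63)]² / (-0.16)²
  = [1.645·0.4991 + 1.036·0.4828]² / 0.0256
  = [1.3212]² / 0.0256
  = 68.19
Round up → n = 69.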